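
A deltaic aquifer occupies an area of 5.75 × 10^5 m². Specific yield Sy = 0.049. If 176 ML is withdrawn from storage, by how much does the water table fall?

ΔV = 176 ML = 1.76 × 10^5 m³
Δh = ΔV / (Sy × A) = 1.76 × 10^5 m³ / (0.049 × 5.75 × 10^5 m²) = 6.247 m

Δh ≈ 6.25 m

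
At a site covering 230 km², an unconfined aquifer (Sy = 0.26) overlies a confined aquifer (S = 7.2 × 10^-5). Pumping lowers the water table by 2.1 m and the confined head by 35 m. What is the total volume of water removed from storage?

A = 230 km² = 2.3 × 10^8 m²
Unconfined: ΔV_u = Sy × A × Δh_u = 0.26 × 2.3 × 10^8 × 2.1 = 1.256 × 10^8 m³
Confined: ΔV_c = S × A × Δh_c = 7.2 × 10^-5 × 2.3 × 10^8 × 35 = 5.796 × 10^5 m³
Total ΔV = 1.256 × 10^8 + 5.796 × 10^5 = 1.262 × 10^8 m³

ΔV ≈ 1.26 × 10^8 m³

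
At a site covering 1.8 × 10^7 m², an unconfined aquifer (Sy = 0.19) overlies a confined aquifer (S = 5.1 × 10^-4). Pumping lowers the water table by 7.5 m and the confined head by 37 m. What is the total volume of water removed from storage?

Unconfined: ΔV_u = Sy × A × Δh_u = 0.19 × 1.8 × 10^7 × 7.5 = 2.565 × 10^7 m³
Confined: ΔV_c = S × A × Δh_c = 5.1 × 10^-4 × 1.8 × 10^7 × 37 = 3.397 × 10^5 m³
Total ΔV = 2.565 × 10^7 + 3.397 × 10^5 = 2.599 × 10^7 m³

ΔV ≈ 2.6 × 10^7 m³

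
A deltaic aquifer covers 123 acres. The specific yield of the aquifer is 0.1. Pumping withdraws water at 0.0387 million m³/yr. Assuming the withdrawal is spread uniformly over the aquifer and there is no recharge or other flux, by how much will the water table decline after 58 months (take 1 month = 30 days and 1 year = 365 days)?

Δh ≈ 3.71 m

A = 123 acres = 4.978 × 10^5 m²
Q = 0.0387 million m³/yr = 106 m³/d
t = 58 months = 1740 d
ΔV = Q × t = 106 m³/d × 1740 d = 1.845 × 10^5 m³
Δh = ΔV / (Sy × A) = 1.845 × 10^5 / (0.1 × 4.978 × 10^5) = 3.706 m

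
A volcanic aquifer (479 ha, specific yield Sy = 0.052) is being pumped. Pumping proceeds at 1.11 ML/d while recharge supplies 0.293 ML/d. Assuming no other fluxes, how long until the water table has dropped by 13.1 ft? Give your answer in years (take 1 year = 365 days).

A = 479 ha = 4.79 × 10^6 m²
Δh = 13.1 ft = 3.993 m
ΔV = Sy × A × Δh = 0.052 × 4.79 × 10^6 × 3.993 = 9.945 × 10^5 m³
Net withdrawal = 1.11 − 0.293 = 0.817 ML/d = 817 m³/d
t = ΔV / Q = 9.945 × 10^5 m³ / 817 m³/d = 1217 d
t = 1217 d ≈ 3.335 years

t ≈ 3.34 years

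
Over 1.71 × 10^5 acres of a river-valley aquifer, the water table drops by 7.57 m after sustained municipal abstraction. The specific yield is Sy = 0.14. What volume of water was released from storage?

A = 1.71 × 10^5 acres = 6.92 × 10^8 m²
ΔV = Sy × A × Δh = 0.14 × 6.92 × 10^8 m² × 7.57 m = 7.334 × 10^8 m³

ΔV ≈ 7.33 × 10^8 m³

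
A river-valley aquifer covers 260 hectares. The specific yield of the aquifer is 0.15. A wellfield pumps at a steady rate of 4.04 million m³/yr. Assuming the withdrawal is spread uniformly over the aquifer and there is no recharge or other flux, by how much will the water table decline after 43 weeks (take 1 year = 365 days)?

Δh ≈ 8.54 m

A = 260 hectares = 2.6 × 10^6 m²
Q = 4.04 million m³/yr = 11070 m³/d
t = 43 weeks = 301 d
ΔV = Q × t = 11070 m³/d × 301 d = 3.332 × 10^6 m³
Δh = ΔV / (Sy × A) = 3.332 × 10^6 / (0.15 × 2.6 × 10^6) = 8.543 m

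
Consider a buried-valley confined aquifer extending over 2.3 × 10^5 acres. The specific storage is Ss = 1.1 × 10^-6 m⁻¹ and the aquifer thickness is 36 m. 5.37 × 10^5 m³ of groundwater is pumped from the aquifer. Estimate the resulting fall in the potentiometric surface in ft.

Δh ≈ 47.8 ft

S = Ss × b = 1.1 × 10^-6 m⁻¹ × 36 m = 3.96 × 10^-5
A = 2.3 × 10^5 acres = 9.308 × 10^8 m²
Δh = ΔV / (S × A) = 5.37 × 10^5 m³ / (3.96 × 10^-5 × 9.308 × 10^8 m²) = 14.57 m
Δh = 14.57 m = 47.8 ft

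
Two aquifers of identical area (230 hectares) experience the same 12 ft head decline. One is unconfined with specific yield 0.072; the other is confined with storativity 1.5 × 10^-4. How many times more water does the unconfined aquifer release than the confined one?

A = 230 hectares = 2.3 × 10^6 m²
Δh = 12 ft = 3.658 m
Unconfined: ΔV_u = Sy × A × Δh = 0.072 × 2.3 × 10^6 × 3.658 = 6.057 × 10^5 m³
Confined: ΔV_c = S × A × Δh = 1.5 × 10^-4 × 2.3 × 10^6 × 3.658 = 1262 m³
Ratio = ΔV_u / ΔV_c = Sy / S = 0.072 / 1.5 × 10^-4 = 480

ΔV_u / ΔV_c ≈ 480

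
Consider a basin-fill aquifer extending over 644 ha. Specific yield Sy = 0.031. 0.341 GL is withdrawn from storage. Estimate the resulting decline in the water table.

A = 644 ha = 6.44 × 10^6 m²
ΔV = 0.341 GL = 3.41 × 10^5 m³
Δh = ΔV / (Sy × A) = 3.41 × 10^5 m³ / (0.031 × 6.44 × 10^6 m²) = 1.708 m

Δh ≈ 1.71 m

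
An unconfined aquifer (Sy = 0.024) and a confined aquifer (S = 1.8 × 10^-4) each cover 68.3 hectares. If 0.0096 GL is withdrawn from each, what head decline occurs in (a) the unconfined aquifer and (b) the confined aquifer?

A = 68.3 hectares = 6.83 × 10^5 m²
ΔV = 0.0096 GL = 9600 m³
Unconfined: Δh_u = ΔV/(Sy·A) = 9600/(0.024 × 6.83 × 10^5) = 0.5857 m
Confined: Δh_c = ΔV/(S·A) = 9600/(1.8 × 10^-4 × 6.83 × 10^5) = 78.09 m

Δh_u ≈ 0.586 m; Δh_c ≈ 78.1 m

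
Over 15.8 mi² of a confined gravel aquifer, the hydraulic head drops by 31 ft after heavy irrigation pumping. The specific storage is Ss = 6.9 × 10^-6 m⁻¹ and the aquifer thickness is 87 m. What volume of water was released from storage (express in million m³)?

S = Ss × b = 6.9 × 10^-6 m⁻¹ × 87 m = 6.003 × 10^-4
A = 15.8 mi² = 4.092 × 10^7 m²
Δh = 31 ft = 9.449 m
ΔV = S × A × Δh = 6.003 × 10^-4 × 4.092 × 10^7 m² × 9.449 m = 2.321 × 10^5 m³
ΔV = 2.321 × 10^5 m³ = 0.2321 million m³

ΔV ≈ 0.232 million m³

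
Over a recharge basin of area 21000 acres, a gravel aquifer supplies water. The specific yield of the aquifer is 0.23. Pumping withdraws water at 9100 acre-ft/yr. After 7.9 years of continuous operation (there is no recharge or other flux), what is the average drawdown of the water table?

Δh ≈ 4.54 m

A = 21000 acres = 8.498 × 10^7 m²
Q = 9100 acre-ft/yr = 30750 m³/d
t = 7.9 years = 2884 d
ΔV = Q × t = 30750 m³/d × 2884 d = 8.868 × 10^7 m³
Δh = ΔV / (Sy × A) = 8.868 × 10^7 / (0.23 × 8.498 × 10^7) = 4.537 m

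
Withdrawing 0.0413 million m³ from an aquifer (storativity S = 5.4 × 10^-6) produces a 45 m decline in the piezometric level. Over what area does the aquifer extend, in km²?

ΔV = 0.0413 million m³ = 41300 m³
A = ΔV / (S × Δh) = 41300 / (5.4 × 10^-6 × 45) = 1.7 × 10^8 m²
A = 1.7 × 10^8 m² = 170 km²

A ≈ 170 km²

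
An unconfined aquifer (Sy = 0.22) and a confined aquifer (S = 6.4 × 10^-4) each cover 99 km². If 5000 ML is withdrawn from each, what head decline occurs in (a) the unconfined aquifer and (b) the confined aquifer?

A = 99 km² = 9.9 × 10^7 m²
ΔV = 5000 ML = 5 × 10^6 m³
Unconfined: Δh_u = ΔV/(Sy·A) = 5 × 10^6/(0.22 × 9.9 × 10^7) = 0.2296 m
Confined: Δh_c = ΔV/(S·A) = 5 × 10^6/(6.4 × 10^-4 × 9.9 × 10^7) = 78.91 m

Δh_u ≈ 0.23 m; Δh_c ≈ 78.9 m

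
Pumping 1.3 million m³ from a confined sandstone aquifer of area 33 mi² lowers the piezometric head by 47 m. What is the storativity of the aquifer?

A = 33 mi² = 8.547 × 10^7 m²
ΔV = 1.3 million m³ = 1.3 × 10^6 m³
S = ΔV / (A × Δh) = 1.3 × 10^6 m³ / (8.547 × 10^7 m² × 47 m) = 3.236 × 10^-4

S ≈ 3.2 × 10^-4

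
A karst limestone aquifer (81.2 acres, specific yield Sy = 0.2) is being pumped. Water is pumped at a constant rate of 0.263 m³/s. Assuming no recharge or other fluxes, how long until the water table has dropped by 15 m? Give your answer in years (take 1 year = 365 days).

t ≈ 0.119 years

A = 81.2 acres = 3.286 × 10^5 m²
ΔV = Sy × A × Δh = 0.2 × 3.286 × 10^5 × 15 = 9.858 × 10^5 m³
Q = 0.263 m³/s = 22720 m³/d
t = ΔV / Q = 9.858 × 10^5 m³ / 22720 m³/d = 43.38 d
t = 43.38 d ≈ 0.1189 years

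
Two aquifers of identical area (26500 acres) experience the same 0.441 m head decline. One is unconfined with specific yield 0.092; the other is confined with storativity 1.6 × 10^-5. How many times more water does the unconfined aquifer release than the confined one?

A = 26500 acres = 1.072 × 10^8 m²
Unconfined: ΔV_u = Sy × A × Δh = 0.092 × 1.072 × 10^8 × 0.441 = 4.351 × 10^6 m³
Confined: ΔV_c = S × A × Δh = 1.6 × 10^-5 × 1.072 × 10^8 × 0.441 = 756.7 m³
Ratio = ΔV_u / ΔV_c = Sy / S = 0.092 / 1.6 × 10^-5 = 5750

ΔV_u / ΔV_c ≈ 5750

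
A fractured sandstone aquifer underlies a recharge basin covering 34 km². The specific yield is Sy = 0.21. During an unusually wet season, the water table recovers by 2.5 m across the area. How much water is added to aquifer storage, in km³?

ΔV ≈ 0.0179 km³

A = 34 km² = 3.4 × 10^7 m²
ΔV = Sy × A × Δh = 0.21 × 3.4 × 10^7 m² × 2.5 m = 1.785 × 10^7 m³
ΔV = 1.785 × 10^7 m³ = 0.01785 km³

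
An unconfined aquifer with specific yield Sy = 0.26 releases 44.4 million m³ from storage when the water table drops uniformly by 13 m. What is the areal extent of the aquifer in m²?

A ≈ 1.31 × 10^7 m²

ΔV = 44.4 million m³ = 4.44 × 10^7 m³
A = ΔV / (Sy × Δh) = 4.44 × 10^7 / (0.26 × 13) = 1.314 × 10^7 m²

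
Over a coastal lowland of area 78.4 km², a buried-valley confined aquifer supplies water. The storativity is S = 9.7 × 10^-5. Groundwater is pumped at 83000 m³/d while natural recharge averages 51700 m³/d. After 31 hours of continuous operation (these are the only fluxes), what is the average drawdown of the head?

A = 78.4 km² = 7.84 × 10^7 m²
Net abstraction = 83000 − 51700 = 31300 m³/d
t = 31 hours = 1.292 d
ΔV = Q × t = 31300 m³/d × 1.292 d = 40430 m³
Δh = ΔV / (S × A) = 40430 / (9.7 × 10^-5 × 7.84 × 10^7) = 5.316 m

Δh ≈ 5.32 m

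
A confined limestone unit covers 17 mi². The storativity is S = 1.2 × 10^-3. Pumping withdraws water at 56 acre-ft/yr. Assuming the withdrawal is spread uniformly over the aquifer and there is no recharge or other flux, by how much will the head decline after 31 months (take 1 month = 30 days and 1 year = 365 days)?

Δh ≈ 3.33 m

A = 17 mi² = 4.403 × 10^7 m²
Q = 56 acre-ft/yr = 189.2 m³/d
t = 31 months = 930 d
ΔV = Q × t = 189.2 m³/d × 930 d = 1.76 × 10^5 m³
Δh = ΔV / (S × A) = 1.76 × 10^5 / (0.0012 × 4.403 × 10^7) = 3.331 m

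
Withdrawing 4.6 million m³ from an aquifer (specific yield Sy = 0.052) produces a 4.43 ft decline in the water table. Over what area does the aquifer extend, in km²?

Δh = 4.43 ft = 1.35 m
ΔV = 4.6 million m³ = 4.6 × 10^6 m³
A = ΔV / (Sy × Δh) = 4.6 × 10^6 / (0.052 × 1.35) = 6.551 × 10^7 m²
A = 6.551 × 10^7 m² = 65.51 km²

A ≈ 65.5 km²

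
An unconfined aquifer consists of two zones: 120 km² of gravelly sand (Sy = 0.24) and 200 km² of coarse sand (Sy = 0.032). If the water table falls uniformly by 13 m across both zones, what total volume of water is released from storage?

A₁ = 120 km² = 1.2 × 10^8 m²; A₂ = 200 km² = 2 × 10^8 m²
ΔV₁ = 0.24 × 1.2 × 10^8 × 13 = 3.744 × 10^8 m³
ΔV₂ = 0.032 × 2 × 10^8 × 13 = 8.32 × 10^7 m³
ΔV = ΔV₁ + ΔV₂ = 4.576 × 10^8 m³

ΔV ≈ 4.58 × 10^8 m³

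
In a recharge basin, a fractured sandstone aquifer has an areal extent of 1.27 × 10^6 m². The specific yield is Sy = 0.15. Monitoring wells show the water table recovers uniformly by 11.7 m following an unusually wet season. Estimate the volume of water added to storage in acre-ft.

ΔV = Sy × A × Δh = 0.15 × 1.27 × 10^6 m² × 11.7 m = 2.229 × 10^6 m³
ΔV = 2.229 × 10^6 m³ = 1807 acre-ft

ΔV ≈ 1810 acre-ft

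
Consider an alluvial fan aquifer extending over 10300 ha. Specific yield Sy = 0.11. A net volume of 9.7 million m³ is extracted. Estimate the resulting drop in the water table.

Δh ≈ 0.856 m

A = 10300 ha = 1.03 × 10^8 m²
ΔV = 9.7 million m³ = 9.7 × 10^6 m³
Δh = ΔV / (Sy × A) = 9.7 × 10^6 m³ / (0.11 × 1.03 × 10^8 m²) = 0.8561 m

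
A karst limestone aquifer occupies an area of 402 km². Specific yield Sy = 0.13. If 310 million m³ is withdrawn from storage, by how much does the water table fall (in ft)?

Δh ≈ 19.5 ft

A = 402 km² = 4.02 × 10^8 m²
ΔV = 310 million m³ = 3.1 × 10^8 m³
Δh = ΔV / (Sy × A) = 3.1 × 10^8 m³ / (0.13 × 4.02 × 10^8 m²) = 5.932 m
Δh = 5.932 m = 19.46 ft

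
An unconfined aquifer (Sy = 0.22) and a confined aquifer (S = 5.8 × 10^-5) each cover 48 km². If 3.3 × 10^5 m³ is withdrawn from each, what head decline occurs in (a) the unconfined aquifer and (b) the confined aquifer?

Δh_u ≈ 0.0312 m; Δh_c ≈ 119 m

A = 48 km² = 4.8 × 10^7 m²
Unconfined: Δh_u = ΔV/(Sy·A) = 3.3 × 10^5/(0.22 × 4.8 × 10^7) = 0.03125 m
Confined: Δh_c = ΔV/(S·A) = 3.3 × 10^5/(5.8 × 10^-5 × 4.8 × 10^7) = 118.5 m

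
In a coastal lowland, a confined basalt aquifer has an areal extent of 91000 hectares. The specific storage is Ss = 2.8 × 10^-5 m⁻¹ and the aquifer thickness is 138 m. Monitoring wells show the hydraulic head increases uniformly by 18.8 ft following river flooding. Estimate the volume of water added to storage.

S = Ss × b = 2.8 × 10^-5 m⁻¹ × 138 m = 3.864 × 10^-3
A = 91000 hectares = 9.1 × 10^8 m²
Δh = 18.8 ft = 5.73 m
ΔV = S × A × Δh = 0.003864 × 9.1 × 10^8 m² × 5.73 m = 2.015 × 10^7 m³

ΔV ≈ 2.01 × 10^7 m³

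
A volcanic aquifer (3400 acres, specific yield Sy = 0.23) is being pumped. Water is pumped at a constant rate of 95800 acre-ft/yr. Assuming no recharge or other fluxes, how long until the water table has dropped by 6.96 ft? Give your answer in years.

A = 3400 acres = 1.376 × 10^7 m²
Δh = 6.96 ft = 2.121 m
ΔV = Sy × A × Δh = 0.23 × 1.376 × 10^7 × 2.121 = 6.713 × 10^6 m³
Q = 95800 acre-ft/yr = 3.237 × 10^5 m³/d
t = ΔV / Q = 6.713 × 10^6 m³ / 3.237 × 10^5 m³/d = 20.74 d
t = 20.74 d ≈ 0.05681 years

t ≈ 0.0568 years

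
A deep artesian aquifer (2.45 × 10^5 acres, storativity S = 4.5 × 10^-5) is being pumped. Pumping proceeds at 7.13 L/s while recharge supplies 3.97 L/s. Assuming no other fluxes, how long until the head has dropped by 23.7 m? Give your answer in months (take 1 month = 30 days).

A = 2.45 × 10^5 acres = 9.915 × 10^8 m²
ΔV = S × A × Δh = 4.5 × 10^-5 × 9.915 × 10^8 × 23.7 = 1.057 × 10^6 m³
Net withdrawal = 7.13 − 3.97 = 3.16 L/s = 273 m³/d
t = ΔV / Q = 1.057 × 10^6 m³ / 273 m³/d = 3873 d
t = 3873 d ≈ 129.1 months

t ≈ 129 months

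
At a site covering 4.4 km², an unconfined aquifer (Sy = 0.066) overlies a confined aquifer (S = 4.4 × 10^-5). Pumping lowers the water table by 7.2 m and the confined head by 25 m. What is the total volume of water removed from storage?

A = 4.4 km² = 4.4 × 10^6 m²
Unconfined: ΔV_u = Sy × A × Δh_u = 0.066 × 4.4 × 10^6 × 7.2 = 2.091 × 10^6 m³
Confined: ΔV_c = S × A × Δh_c = 4.4 × 10^-5 × 4.4 × 10^6 × 25 = 4840 m³
Total ΔV = 2.091 × 10^6 + 4840 = 2.096 × 10^6 m³

ΔV ≈ 2.1 × 10^6 m³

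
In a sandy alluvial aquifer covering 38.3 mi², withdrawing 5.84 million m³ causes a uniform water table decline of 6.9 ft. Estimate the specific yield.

Sy ≈ 0.028

A = 38.3 mi² = 9.92 × 10^7 m²
Δh = 6.9 ft = 2.103 m
ΔV = 5.84 million m³ = 5.84 × 10^6 m³
Sy = ΔV / (A × Δh) = 5.84 × 10^6 m³ / (9.92 × 10^7 m² × 2.103 m) = 0.02799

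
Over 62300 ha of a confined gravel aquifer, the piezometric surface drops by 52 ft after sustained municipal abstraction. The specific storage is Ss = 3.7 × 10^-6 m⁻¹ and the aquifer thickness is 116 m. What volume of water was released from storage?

S = Ss × b = 3.7 × 10^-6 m⁻¹ × 116 m = 4.292 × 10^-4
A = 62300 ha = 6.23 × 10^8 m²
Δh = 52 ft = 15.85 m
ΔV = S × A × Δh = 4.292 × 10^-4 × 6.23 × 10^8 m² × 15.85 m = 4.238 × 10^6 m³

ΔV ≈ 4.24 × 10^6 m³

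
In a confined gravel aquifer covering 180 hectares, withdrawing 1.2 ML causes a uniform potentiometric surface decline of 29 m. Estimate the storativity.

A = 180 hectares = 1.8 × 10^6 m²
ΔV = 1.2 ML = 1200 m³
S = ΔV / (A × Δh) = 1200 m³ / (1.8 × 10^6 m² × 29 m) = 2.299 × 10^-5

S ≈ 2.3 × 10^-5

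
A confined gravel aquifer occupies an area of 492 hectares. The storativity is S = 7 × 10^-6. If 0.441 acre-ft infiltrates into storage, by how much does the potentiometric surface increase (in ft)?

Δh ≈ 51.8 ft

A = 492 hectares = 4.92 × 10^6 m²
ΔV = 0.441 acre-ft = 544 m³
Δh = ΔV / (S × A) = 544 m³ / (7 × 10^-6 × 4.92 × 10^6 m²) = 15.79 m
Δh = 15.79 m = 51.82 ft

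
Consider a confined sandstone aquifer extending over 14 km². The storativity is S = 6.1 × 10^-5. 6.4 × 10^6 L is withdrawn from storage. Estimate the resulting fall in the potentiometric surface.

A = 14 km² = 1.4 × 10^7 m²
ΔV = 6.4 × 10^6 L = 6400 m³
Δh = ΔV / (S × A) = 6400 m³ / (6.1 × 10^-5 × 1.4 × 10^7 m²) = 7.494 m

Δh ≈ 7.49 m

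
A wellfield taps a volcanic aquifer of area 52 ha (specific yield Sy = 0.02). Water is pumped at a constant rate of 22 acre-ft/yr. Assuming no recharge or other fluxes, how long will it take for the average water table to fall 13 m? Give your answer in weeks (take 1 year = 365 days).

t ≈ 260 weeks

A = 52 ha = 5.2 × 10^5 m²
ΔV = Sy × A × Δh = 0.02 × 5.2 × 10^5 × 13 = 1.352 × 10^5 m³
Q = 22 acre-ft/yr = 74.35 m³/d
t = ΔV / Q = 1.352 × 10^5 m³ / 74.35 m³/d = 1819 d
t = 1819 d ≈ 259.8 weeks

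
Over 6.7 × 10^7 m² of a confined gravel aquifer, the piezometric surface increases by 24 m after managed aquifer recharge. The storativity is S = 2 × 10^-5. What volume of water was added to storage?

ΔV ≈ 32200 m³

ΔV = S × A × Δh = 2 × 10^-5 × 6.7 × 10^7 m² × 24 m = 32160 m³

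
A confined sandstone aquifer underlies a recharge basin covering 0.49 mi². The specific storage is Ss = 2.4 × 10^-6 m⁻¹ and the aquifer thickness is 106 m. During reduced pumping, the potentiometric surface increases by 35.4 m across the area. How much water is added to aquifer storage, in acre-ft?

S = Ss × b = 2.4 × 10^-6 m⁻¹ × 106 m = 2.544 × 10^-4
A = 0.49 mi² = 1.269 × 10^6 m²
ΔV = S × A × Δh = 2.544 × 10^-4 × 1.269 × 10^6 m² × 35.4 m = 11430 m³
ΔV = 11430 m³ = 9.266 acre-ft

ΔV ≈ 9.27 acre-ft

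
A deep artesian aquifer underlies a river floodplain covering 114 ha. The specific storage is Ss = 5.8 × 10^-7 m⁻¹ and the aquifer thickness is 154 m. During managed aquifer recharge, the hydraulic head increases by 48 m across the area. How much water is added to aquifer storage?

ΔV ≈ 4890 m³

S = Ss × b = 5.8 × 10^-7 m⁻¹ × 154 m = 8.932 × 10^-5
A = 114 ha = 1.14 × 10^6 m²
ΔV = S × A × Δh = 8.932 × 10^-5 × 1.14 × 10^6 m² × 48 m = 4888 m³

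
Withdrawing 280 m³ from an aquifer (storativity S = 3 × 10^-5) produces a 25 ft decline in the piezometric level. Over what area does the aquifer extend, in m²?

Δh = 25 ft = 7.62 m
A = ΔV / (S × Δh) = 280 / (3 × 10^-5 × 7.62) = 1.225 × 10^6 m²

A ≈ 1.22 × 10^6 m²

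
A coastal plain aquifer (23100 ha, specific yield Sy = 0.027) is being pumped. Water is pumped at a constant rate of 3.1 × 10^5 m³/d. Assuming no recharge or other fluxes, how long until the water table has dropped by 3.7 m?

t ≈ 74.4 days

A = 23100 ha = 2.31 × 10^8 m²
ΔV = Sy × A × Δh = 0.027 × 2.31 × 10^8 × 3.7 = 2.308 × 10^7 m³
t = ΔV / Q = 2.308 × 10^7 m³ / 3.1 × 10^5 m³/d = 74.44 d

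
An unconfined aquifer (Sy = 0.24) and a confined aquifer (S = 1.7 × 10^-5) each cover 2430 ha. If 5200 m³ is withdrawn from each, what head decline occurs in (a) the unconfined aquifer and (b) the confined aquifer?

Δh_u ≈ 8.92 × 10^-4 m; Δh_c ≈ 12.6 m

A = 2430 ha = 2.43 × 10^7 m²
Unconfined: Δh_u = ΔV/(Sy·A) = 5200/(0.24 × 2.43 × 10^7) = 8.916 × 10^-4 m
Confined: Δh_c = ΔV/(S·A) = 5200/(1.7 × 10^-5 × 2.43 × 10^7) = 12.59 m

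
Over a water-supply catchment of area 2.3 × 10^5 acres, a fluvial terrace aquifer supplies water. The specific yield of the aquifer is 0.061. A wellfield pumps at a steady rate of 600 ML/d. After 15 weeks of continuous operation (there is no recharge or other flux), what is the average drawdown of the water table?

Δh ≈ 1.11 m

A = 2.3 × 10^5 acres = 9.308 × 10^8 m²
Q = 600 ML/d = 6 × 10^5 m³/d
t = 15 weeks = 105 d
ΔV = Q × t = 6 × 10^5 m³/d × 105 d = 6.3 × 10^7 m³
Δh = ΔV / (Sy × A) = 6.3 × 10^7 / (0.061 × 9.308 × 10^8) = 1.11 m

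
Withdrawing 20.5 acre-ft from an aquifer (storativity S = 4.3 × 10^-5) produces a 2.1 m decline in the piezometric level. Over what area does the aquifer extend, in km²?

A ≈ 280 km²

ΔV = 20.5 acre-ft = 25290 m³
A = ΔV / (S × Δh) = 25290 / (4.3 × 10^-5 × 2.1) = 2.8 × 10^8 m²
A = 2.8 × 10^8 m² = 280 km²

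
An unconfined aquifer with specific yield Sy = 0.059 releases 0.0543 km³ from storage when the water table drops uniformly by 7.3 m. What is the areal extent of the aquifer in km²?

ΔV = 0.0543 km³ = 5.43 × 10^7 m³
A = ΔV / (Sy × Δh) = 5.43 × 10^7 / (0.059 × 7.3) = 1.261 × 10^8 m²
A = 1.261 × 10^8 m² = 126.1 km²

A ≈ 126 km²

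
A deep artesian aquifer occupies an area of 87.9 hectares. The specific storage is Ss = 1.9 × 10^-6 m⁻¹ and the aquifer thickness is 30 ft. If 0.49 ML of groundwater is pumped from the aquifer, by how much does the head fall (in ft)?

b = 30 ft = 9.144 m
S = Ss × b = 1.9 × 10^-6 m⁻¹ × 9.144 m = 1.737 × 10^-5
A = 87.9 hectares = 8.79 × 10^5 m²
ΔV = 0.49 ML = 490 m³
Δh = ΔV / (S × A) = 490 m³ / (1.737 × 10^-5 × 8.79 × 10^5 m²) = 32.09 m
Δh = 32.09 m = 105.3 ft

Δh ≈ 105 ft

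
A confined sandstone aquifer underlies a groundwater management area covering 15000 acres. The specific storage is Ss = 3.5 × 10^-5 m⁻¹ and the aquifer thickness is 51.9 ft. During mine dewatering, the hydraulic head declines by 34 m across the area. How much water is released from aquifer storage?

b = 51.9 ft = 15.82 m
S = Ss × b = 3.5 × 10^-5 m⁻¹ × 15.82 m = 5.537 × 10^-4
A = 15000 acres = 6.07 × 10^7 m²
ΔV = S × A × Δh = 5.537 × 10^-4 × 6.07 × 10^7 m² × 34 m = 1.143 × 10^6 m³

ΔV ≈ 1.14 × 10^6 m³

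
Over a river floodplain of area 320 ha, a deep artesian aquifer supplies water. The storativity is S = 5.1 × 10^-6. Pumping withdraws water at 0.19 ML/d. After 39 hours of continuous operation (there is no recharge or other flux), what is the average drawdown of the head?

Δh ≈ 18.9 m

A = 320 ha = 3.2 × 10^6 m²
Q = 0.19 ML/d = 190 m³/d
t = 39 hours = 1.625 d
ΔV = Q × t = 190 m³/d × 1.625 d = 308.8 m³
Δh = ΔV / (S × A) = 308.8 / (5.1 × 10^-6 × 3.2 × 10^6) = 18.92 m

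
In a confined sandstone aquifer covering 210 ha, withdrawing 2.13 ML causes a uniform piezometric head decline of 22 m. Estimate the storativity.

S ≈ 4.6 × 10^-5

A = 210 ha = 2.1 × 10^6 m²
ΔV = 2.13 ML = 2130 m³
S = ΔV / (A × Δh) = 2130 m³ / (2.1 × 10^6 m² × 22 m) = 4.61 × 10^-5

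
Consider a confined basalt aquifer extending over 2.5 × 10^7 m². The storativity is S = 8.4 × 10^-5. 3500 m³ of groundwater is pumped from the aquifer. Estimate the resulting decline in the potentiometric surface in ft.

Δh ≈ 5.47 ft

Δh = ΔV / (S × A) = 3500 m³ / (8.4 × 10^-5 × 2.5 × 10^7 m²) = 1.667 m
Δh = 1.667 m = 5.468 ft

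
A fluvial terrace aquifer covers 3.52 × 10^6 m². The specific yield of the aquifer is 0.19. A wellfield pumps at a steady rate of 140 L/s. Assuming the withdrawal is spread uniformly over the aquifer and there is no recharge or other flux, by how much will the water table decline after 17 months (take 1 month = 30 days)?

Q = 140 L/s = 12100 m³/d
t = 17 months = 510 d
ΔV = Q × t = 12100 m³/d × 510 d = 6.169 × 10^6 m³
Δh = ΔV / (Sy × A) = 6.169 × 10^6 / (0.19 × 3.52 × 10^6) = 9.224 m

Δh ≈ 9.22 m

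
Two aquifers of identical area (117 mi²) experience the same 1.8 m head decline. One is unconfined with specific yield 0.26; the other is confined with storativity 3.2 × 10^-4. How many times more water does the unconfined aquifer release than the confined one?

ΔV_u / ΔV_c ≈ 812

A = 117 mi² = 3.03 × 10^8 m²
Unconfined: ΔV_u = Sy × A × Δh = 0.26 × 3.03 × 10^8 × 1.8 = 1.418 × 10^8 m³
Confined: ΔV_c = S × A × Δh = 3.2 × 10^-4 × 3.03 × 10^8 × 1.8 = 1.745 × 10^5 m³
Ratio = ΔV_u / ΔV_c = Sy / S = 0.26 / 3.2 × 10^-4 = 812.5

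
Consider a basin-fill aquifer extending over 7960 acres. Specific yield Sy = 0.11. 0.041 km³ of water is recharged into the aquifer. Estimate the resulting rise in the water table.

Δh ≈ 11.6 m

A = 7960 acres = 3.221 × 10^7 m²
ΔV = 0.041 km³ = 4.1 × 10^7 m³
Δh = ΔV / (Sy × A) = 4.1 × 10^7 m³ / (0.11 × 3.221 × 10^7 m²) = 11.57 m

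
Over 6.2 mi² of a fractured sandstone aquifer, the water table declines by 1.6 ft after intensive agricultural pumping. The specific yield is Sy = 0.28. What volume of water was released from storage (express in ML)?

A = 6.2 mi² = 1.606 × 10^7 m²
Δh = 1.6 ft = 0.4877 m
ΔV = Sy × A × Δh = 0.28 × 1.606 × 10^7 m² × 0.4877 m = 2.193 × 10^6 m³
ΔV = 2.193 × 10^6 m³ = 2193 ML

ΔV ≈ 2190 ML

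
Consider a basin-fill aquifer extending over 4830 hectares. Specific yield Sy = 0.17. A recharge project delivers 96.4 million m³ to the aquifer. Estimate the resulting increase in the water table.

Δh ≈ 11.7 m

A = 4830 hectares = 4.83 × 10^7 m²
ΔV = 96.4 million m³ = 9.64 × 10^7 m³
Δh = ΔV / (Sy × A) = 9.64 × 10^7 m³ / (0.17 × 4.83 × 10^7 m²) = 11.74 m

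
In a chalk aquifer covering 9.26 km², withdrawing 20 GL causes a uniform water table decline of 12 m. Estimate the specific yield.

A = 9.26 km² = 9.26 × 10^6 m²
ΔV = 20 GL = 2 × 10^7 m³
Sy = ΔV / (A × Δh) = 2 × 10^7 m³ / (9.26 × 10^6 m² × 12 m) = 0.18

Sy ≈ 0.18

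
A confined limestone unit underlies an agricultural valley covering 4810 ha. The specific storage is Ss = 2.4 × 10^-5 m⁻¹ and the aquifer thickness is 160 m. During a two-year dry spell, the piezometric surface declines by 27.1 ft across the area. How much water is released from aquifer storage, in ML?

S = Ss × b = 2.4 × 10^-5 m⁻¹ × 160 m = 3.84 × 10^-3
A = 4810 ha = 4.81 × 10^7 m²
Δh = 27.1 ft = 8.26 m
ΔV = S × A × Δh = 0.00384 × 4.81 × 10^7 m² × 8.26 m = 1.526 × 10^6 m³
ΔV = 1.526 × 10^6 m³ = 1526 ML

ΔV ≈ 1530 ML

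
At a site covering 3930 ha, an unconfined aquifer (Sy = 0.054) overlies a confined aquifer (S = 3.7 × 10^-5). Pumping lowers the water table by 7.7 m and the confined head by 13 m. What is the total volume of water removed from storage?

ΔV ≈ 1.64 × 10^7 m³

A = 3930 ha = 3.93 × 10^7 m²
Unconfined: ΔV_u = Sy × A × Δh_u = 0.054 × 3.93 × 10^7 × 7.7 = 1.634 × 10^7 m³
Confined: ΔV_c = S × A × Δh_c = 3.7 × 10^-5 × 3.93 × 10^7 × 13 = 18900 m³
Total ΔV = 1.634 × 10^7 + 18900 = 1.636 × 10^7 m³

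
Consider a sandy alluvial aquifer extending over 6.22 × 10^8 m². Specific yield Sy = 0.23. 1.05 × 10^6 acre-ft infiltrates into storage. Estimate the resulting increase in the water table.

Δh ≈ 9.05 m

ΔV = 1.05 × 10^6 acre-ft = 1.295 × 10^9 m³
Δh = ΔV / (Sy × A) = 1.295 × 10^9 m³ / (0.23 × 6.22 × 10^8 m²) = 9.053 m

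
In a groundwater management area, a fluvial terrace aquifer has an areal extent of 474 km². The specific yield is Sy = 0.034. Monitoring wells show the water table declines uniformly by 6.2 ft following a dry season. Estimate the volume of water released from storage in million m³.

A = 474 km² = 4.74 × 10^8 m²
Δh = 6.2 ft = 1.89 m
ΔV = Sy × A × Δh = 0.034 × 4.74 × 10^8 m² × 1.89 m = 3.046 × 10^7 m³
ΔV = 3.046 × 10^7 m³ = 30.46 million m³

ΔV ≈ 30.5 million m³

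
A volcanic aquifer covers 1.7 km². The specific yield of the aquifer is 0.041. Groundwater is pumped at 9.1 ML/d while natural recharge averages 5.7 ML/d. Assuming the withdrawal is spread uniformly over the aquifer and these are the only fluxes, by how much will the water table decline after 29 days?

Δh ≈ 1.41 m

A = 1.7 km² = 1.7 × 10^6 m²
Net abstraction = 9.1 − 5.7 = 3.4 ML/d
Q_net = 3.4 ML/d = 3400 m³/d
ΔV = Q × t = 3400 m³/d × 29 d = 98600 m³
Δh = ΔV / (Sy × A) = 98600 / (0.041 × 1.7 × 10^6) = 1.415 m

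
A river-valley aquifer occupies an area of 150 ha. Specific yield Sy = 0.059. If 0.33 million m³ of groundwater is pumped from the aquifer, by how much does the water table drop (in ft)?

Δh ≈ 12.2 ft

A = 150 ha = 1.5 × 10^6 m²
ΔV = 0.33 million m³ = 3.3 × 10^5 m³
Δh = ΔV / (Sy × A) = 3.3 × 10^5 m³ / (0.059 × 1.5 × 10^6 m²) = 3.729 m
Δh = 3.729 m = 12.23 ft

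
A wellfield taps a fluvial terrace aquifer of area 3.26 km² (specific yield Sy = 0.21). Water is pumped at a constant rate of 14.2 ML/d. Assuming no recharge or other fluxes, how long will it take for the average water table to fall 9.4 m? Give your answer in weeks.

t ≈ 64.7 weeks

A = 3.26 km² = 3.26 × 10^6 m²
ΔV = Sy × A × Δh = 0.21 × 3.26 × 10^6 × 9.4 = 6.435 × 10^6 m³
Q = 14.2 ML/d = 14200 m³/d
t = ΔV / Q = 6.435 × 10^6 m³ / 14200 m³/d = 453.2 d
t = 453.2 d ≈ 64.74 weeks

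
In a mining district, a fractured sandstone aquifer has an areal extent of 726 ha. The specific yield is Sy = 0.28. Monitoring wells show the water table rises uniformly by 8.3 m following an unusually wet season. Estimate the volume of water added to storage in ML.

A = 726 ha = 7.26 × 10^6 m²
ΔV = Sy × A × Δh = 0.28 × 7.26 × 10^6 m² × 8.3 m = 1.687 × 10^7 m³
ΔV = 1.687 × 10^7 m³ = 16870 ML

ΔV ≈ 16900 ML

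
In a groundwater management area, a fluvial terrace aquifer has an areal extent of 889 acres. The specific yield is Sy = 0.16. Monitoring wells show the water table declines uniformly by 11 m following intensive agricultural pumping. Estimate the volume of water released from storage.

ΔV ≈ 6.33 × 10^6 m³

A = 889 acres = 3.598 × 10^6 m²
ΔV = Sy × A × Δh = 0.16 × 3.598 × 10^6 m² × 11 m = 6.332 × 10^6 m³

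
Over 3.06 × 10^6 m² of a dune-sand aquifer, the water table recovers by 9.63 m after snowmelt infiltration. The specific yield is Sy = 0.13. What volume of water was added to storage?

ΔV ≈ 3.83 × 10^6 m³

ΔV = Sy × A × Δh = 0.13 × 3.06 × 10^6 m² × 9.63 m = 3.831 × 10^6 m³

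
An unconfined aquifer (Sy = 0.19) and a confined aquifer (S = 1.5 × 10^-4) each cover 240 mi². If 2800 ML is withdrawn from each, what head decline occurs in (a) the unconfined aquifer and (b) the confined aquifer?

A = 240 mi² = 6.216 × 10^8 m²
ΔV = 2800 ML = 2.8 × 10^6 m³
Unconfined: Δh_u = ΔV/(Sy·A) = 2.8 × 10^6/(0.19 × 6.216 × 10^8) = 0.02371 m
Confined: Δh_c = ΔV/(S·A) = 2.8 × 10^6/(1.5 × 10^-4 × 6.216 × 10^8) = 30.03 m

Δh_u ≈ 0.0237 m; Δh_c ≈ 30 m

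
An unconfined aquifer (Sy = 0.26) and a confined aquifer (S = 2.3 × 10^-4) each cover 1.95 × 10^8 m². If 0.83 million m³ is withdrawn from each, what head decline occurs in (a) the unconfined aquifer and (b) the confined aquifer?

Δh_u ≈ 0.0164 m; Δh_c ≈ 18.5 m

ΔV = 0.83 million m³ = 8.3 × 10^5 m³
Unconfined: Δh_u = ΔV/(Sy·A) = 8.3 × 10^5/(0.26 × 1.95 × 10^8) = 0.01637 m
Confined: Δh_c = ΔV/(S·A) = 8.3 × 10^5/(2.3 × 10^-4 × 1.95 × 10^8) = 18.51 m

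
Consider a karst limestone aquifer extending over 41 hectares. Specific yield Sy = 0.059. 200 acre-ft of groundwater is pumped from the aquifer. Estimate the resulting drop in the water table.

A = 41 hectares = 4.1 × 10^5 m²
ΔV = 200 acre-ft = 2.467 × 10^5 m³
Δh = ΔV / (Sy × A) = 2.467 × 10^5 m³ / (0.059 × 4.1 × 10^5 m²) = 10.2 m

Δh ≈ 10.2 m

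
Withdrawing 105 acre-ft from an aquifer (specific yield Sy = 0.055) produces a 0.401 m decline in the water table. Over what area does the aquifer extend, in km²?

A ≈ 5.87 km²

ΔV = 105 acre-ft = 1.295 × 10^5 m³
A = ΔV / (Sy × Δh) = 1.295 × 10^5 / (0.055 × 0.401) = 5.872 × 10^6 m²
A = 5.872 × 10^6 m² = 5.872 km²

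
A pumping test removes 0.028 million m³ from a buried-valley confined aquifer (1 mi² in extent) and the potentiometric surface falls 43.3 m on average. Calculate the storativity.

A = 1 mi² = 2.59 × 10^6 m²
ΔV = 0.028 million m³ = 28000 m³
S = ΔV / (A × Δh) = 28000 m³ / (2.59 × 10^6 m² × 43.3 m) = 2.497 × 10^-4

S ≈ 2.5 × 10^-4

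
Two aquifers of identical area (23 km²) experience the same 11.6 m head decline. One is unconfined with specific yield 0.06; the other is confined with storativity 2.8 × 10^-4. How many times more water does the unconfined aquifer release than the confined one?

ΔV_u / ΔV_c ≈ 214

A = 23 km² = 2.3 × 10^7 m²
Unconfined: ΔV_u = Sy × A × Δh = 0.06 × 2.3 × 10^7 × 11.6 = 1.601 × 10^7 m³
Confined: ΔV_c = S × A × Δh = 2.8 × 10^-4 × 2.3 × 10^7 × 11.6 = 74700 m³
Ratio = ΔV_u / ΔV_c = Sy / S = 0.06 / 2.8 × 10^-4 = 214.3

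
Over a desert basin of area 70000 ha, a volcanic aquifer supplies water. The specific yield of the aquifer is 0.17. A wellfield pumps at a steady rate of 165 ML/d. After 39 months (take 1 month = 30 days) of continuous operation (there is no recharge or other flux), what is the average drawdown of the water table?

A = 70000 ha = 7 × 10^8 m²
Q = 165 ML/d = 1.65 × 10^5 m³/d
t = 39 months = 1170 d
ΔV = Q × t = 1.65 × 10^5 m³/d × 1170 d = 1.931 × 10^8 m³
Δh = ΔV / (Sy × A) = 1.931 × 10^8 / (0.17 × 7 × 10^8) = 1.622 m

Δh ≈ 1.62 m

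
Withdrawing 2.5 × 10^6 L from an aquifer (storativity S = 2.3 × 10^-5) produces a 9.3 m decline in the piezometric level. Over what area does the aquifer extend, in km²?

ΔV = 2.5 × 10^6 L = 2500 m³
A = ΔV / (S × Δh) = 2500 / (2.3 × 10^-5 × 9.3) = 1.169 × 10^7 m²
A = 1.169 × 10^7 m² = 11.69 km²

A ≈ 11.7 km²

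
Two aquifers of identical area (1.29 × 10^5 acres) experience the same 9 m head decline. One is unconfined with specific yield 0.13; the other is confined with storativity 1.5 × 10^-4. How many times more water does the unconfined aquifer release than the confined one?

A = 1.29 × 10^5 acres = 5.22 × 10^8 m²
Unconfined: ΔV_u = Sy × A × Δh = 0.13 × 5.22 × 10^8 × 9 = 6.108 × 10^8 m³
Confined: ΔV_c = S × A × Δh = 1.5 × 10^-4 × 5.22 × 10^8 × 9 = 7.048 × 10^5 m³
Ratio = ΔV_u / ΔV_c = Sy / S = 0.13 / 1.5 × 10^-4 = 866.7

ΔV_u / ΔV_c ≈ 867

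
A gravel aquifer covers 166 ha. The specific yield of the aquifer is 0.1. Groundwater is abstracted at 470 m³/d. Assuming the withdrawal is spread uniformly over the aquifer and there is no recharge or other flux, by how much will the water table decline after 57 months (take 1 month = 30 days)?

Δh ≈ 4.84 m

A = 166 ha = 1.66 × 10^6 m²
t = 57 months = 1710 d
ΔV = Q × t = 470 m³/d × 1710 d = 8.037 × 10^5 m³
Δh = ΔV / (Sy × A) = 8.037 × 10^5 / (0.1 × 1.66 × 10^6) = 4.842 m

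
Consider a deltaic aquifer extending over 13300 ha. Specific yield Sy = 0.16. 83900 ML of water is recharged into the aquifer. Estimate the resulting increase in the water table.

A = 13300 ha = 1.33 × 10^8 m²
ΔV = 83900 ML = 8.39 × 10^7 m³
Δh = ΔV / (Sy × A) = 8.39 × 10^7 m³ / (0.16 × 1.33 × 10^8 m²) = 3.943 m

Δh ≈ 3.94 m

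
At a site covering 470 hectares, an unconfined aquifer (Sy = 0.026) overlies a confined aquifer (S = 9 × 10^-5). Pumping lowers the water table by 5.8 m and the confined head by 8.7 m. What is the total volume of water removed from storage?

ΔV ≈ 7.12 × 10^5 m³

A = 470 hectares = 4.7 × 10^6 m²
Unconfined: ΔV_u = Sy × A × Δh_u = 0.026 × 4.7 × 10^6 × 5.8 = 7.088 × 10^5 m³
Confined: ΔV_c = S × A × Δh_c = 9 × 10^-5 × 4.7 × 10^6 × 8.7 = 3680 m³
Total ΔV = 7.088 × 10^5 + 3680 = 7.124 × 10^5 m³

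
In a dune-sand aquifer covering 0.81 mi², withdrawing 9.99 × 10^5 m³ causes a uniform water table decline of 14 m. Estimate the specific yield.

Sy ≈ 0.034

A = 0.81 mi² = 2.098 × 10^6 m²
Sy = ΔV / (A × Δh) = 9.99 × 10^5 m³ / (2.098 × 10^6 m² × 14 m) = 0.03401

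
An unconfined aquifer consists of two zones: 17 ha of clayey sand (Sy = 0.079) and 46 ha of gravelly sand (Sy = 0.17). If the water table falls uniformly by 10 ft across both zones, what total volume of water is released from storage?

ΔV ≈ 2.79 × 10^5 m³

A₁ = 17 ha = 1.7 × 10^5 m²; A₂ = 46 ha = 4.6 × 10^5 m²
Δh = 10 ft = 3.048 m
ΔV₁ = 0.079 × 1.7 × 10^5 × 3.048 = 40930 m³
ΔV₂ = 0.17 × 4.6 × 10^5 × 3.048 = 2.384 × 10^5 m³
ΔV = ΔV₁ + ΔV₂ = 2.793 × 10^5 m³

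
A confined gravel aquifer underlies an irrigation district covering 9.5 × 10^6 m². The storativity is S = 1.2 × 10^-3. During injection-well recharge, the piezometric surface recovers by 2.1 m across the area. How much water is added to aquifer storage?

ΔV = S × A × Δh = 0.0012 × 9.5 × 10^6 m² × 2.1 m = 23940 m³

ΔV ≈ 23900 m³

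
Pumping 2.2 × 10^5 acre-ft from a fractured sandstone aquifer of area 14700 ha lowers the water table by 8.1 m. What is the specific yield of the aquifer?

Sy ≈ 0.23

A = 14700 ha = 1.47 × 10^8 m²
ΔV = 2.2 × 10^5 acre-ft = 2.714 × 10^8 m³
Sy = ΔV / (A × Δh) = 2.714 × 10^8 m³ / (1.47 × 10^8 m² × 8.1 m) = 0.2279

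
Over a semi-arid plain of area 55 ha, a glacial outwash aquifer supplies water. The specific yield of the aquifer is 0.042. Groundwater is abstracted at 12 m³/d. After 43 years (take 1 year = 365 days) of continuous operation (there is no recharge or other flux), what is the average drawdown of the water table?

A = 55 ha = 5.5 × 10^5 m²
t = 43 years = 15700 d
ΔV = Q × t = 12 m³/d × 15700 d = 1.883 × 10^5 m³
Δh = ΔV / (Sy × A) = 1.883 × 10^5 / (0.042 × 5.5 × 10^5) = 8.153 m

Δh ≈ 8.15 m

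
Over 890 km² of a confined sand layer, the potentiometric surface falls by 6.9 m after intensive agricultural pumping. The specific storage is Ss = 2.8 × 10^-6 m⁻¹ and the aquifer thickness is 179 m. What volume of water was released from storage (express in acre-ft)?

ΔV ≈ 2500 acre-ft

S = Ss × b = 2.8 × 10^-6 m⁻¹ × 179 m = 5.012 × 10^-4
A = 890 km² = 8.9 × 10^8 m²
ΔV = S × A × Δh = 5.012 × 10^-4 × 8.9 × 10^8 m² × 6.9 m = 3.078 × 10^6 m³
ΔV = 3.078 × 10^6 m³ = 2495 acre-ft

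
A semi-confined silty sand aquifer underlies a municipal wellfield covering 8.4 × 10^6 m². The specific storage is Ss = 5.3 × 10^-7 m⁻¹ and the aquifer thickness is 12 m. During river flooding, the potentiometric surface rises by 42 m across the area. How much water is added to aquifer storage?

S = Ss × b = 5.3 × 10^-7 m⁻¹ × 12 m = 6.36 × 10^-6
ΔV = S × A × Δh = 6.36 × 10^-6 × 8.4 × 10^6 m² × 42 m = 2244 m³

ΔV ≈ 2240 m³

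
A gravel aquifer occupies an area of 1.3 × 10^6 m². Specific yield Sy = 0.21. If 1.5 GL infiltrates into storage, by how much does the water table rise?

ΔV = 1.5 GL = 1.5 × 10^6 m³
Δh = ΔV / (Sy × A) = 1.5 × 10^6 m³ / (0.21 × 1.3 × 10^6 m²) = 5.495 m

Δh ≈ 5.49 m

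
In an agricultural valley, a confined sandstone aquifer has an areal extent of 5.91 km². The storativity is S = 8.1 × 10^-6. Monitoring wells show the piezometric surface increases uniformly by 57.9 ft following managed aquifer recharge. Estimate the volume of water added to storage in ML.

A = 5.91 km² = 5.91 × 10^6 m²
Δh = 57.9 ft = 17.65 m
ΔV = S × A × Δh = 8.1 × 10^-6 × 5.91 × 10^6 m² × 17.65 m = 844.8 m³
ΔV = 844.8 m³ = 0.8448 ML

ΔV ≈ 0.845 ML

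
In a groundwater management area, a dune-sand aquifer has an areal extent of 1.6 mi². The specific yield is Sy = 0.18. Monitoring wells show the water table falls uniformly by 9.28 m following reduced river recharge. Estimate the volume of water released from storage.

A = 1.6 mi² = 4.144 × 10^6 m²
ΔV = Sy × A × Δh = 0.18 × 4.144 × 10^6 m² × 9.28 m = 6.922 × 10^6 m³

ΔV ≈ 6.92 × 10^6 m³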